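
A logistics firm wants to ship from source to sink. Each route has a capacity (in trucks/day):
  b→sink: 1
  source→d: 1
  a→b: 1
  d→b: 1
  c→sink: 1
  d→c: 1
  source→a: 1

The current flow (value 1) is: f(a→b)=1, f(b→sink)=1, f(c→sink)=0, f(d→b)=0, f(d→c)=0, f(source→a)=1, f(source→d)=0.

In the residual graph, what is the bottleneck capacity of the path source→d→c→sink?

1

Residual capacities along the path: source→d: 1, d→c: 1, c→sink: 1.
Minimum is 1.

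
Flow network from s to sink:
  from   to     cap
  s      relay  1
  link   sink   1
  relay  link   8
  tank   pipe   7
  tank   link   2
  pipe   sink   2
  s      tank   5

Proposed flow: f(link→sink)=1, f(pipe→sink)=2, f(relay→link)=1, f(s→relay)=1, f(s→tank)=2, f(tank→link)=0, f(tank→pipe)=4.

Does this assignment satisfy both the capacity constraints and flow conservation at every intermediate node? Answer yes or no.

Conservation fails at tank: inflow 2 ≠ outflow 4.

No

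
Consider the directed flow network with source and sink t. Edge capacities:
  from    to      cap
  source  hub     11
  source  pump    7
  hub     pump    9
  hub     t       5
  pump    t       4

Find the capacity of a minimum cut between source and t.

Max flow = 9 (via 2 augmenting paths).
In the residual at optimum, the set reachable from source is {hub, pump, source}.
Cut edges: hub→t (cap 5), pump→t (cap 4). Sum = 9.

9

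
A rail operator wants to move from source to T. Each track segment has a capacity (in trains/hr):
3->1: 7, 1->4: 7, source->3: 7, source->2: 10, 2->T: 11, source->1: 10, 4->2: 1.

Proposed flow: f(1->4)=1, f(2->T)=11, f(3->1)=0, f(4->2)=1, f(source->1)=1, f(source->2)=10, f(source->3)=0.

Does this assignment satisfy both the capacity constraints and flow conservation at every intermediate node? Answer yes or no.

Yes

Every edge has 0 ≤ f(e) ≤ cap(e).
At each intermediate node, inflow equals outflow.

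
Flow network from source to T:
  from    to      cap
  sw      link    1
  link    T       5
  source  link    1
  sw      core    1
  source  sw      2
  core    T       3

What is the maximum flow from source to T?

3

Augment source->link->T: bottleneck 1. Total 1.
Augment source->sw->core->T: bottleneck 1. Total 2.
Augment source->sw->link->T: bottleneck 1. Total 3.
No augmenting path remains in the residual graph.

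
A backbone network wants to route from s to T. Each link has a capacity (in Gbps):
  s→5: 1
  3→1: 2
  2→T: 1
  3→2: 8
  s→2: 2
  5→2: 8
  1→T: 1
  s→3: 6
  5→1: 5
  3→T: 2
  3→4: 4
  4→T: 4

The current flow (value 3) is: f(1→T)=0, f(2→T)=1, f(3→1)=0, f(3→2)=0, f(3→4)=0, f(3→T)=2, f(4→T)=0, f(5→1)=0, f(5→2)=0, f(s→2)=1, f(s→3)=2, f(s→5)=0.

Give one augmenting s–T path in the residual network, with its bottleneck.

Residual along s→5→1→T: s→5: 1, 5→1: 5, 1→T: 1.
Bottleneck = min = 1.

s→5→1→T, bottleneck 1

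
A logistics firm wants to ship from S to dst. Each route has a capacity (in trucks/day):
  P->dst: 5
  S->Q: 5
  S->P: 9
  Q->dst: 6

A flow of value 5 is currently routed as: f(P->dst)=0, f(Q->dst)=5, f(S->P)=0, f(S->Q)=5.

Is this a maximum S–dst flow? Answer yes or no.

Residual path S->P->dst has bottleneck 5 > 0.
Pushing 5 along it raises the flow to 10, so the given flow is not maximum.

No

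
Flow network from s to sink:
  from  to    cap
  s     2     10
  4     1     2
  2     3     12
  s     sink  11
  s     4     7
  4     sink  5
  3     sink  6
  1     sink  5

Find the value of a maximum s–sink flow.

Augment s→sink: bottleneck 11. Total 11.
Augment s→4→sink: bottleneck 5. Total 16.
Augment s→4→1→sink: bottleneck 2. Total 18.
Augment s→2→3→sink: bottleneck 6. Total 24.
No augmenting path remains in the residual graph.

24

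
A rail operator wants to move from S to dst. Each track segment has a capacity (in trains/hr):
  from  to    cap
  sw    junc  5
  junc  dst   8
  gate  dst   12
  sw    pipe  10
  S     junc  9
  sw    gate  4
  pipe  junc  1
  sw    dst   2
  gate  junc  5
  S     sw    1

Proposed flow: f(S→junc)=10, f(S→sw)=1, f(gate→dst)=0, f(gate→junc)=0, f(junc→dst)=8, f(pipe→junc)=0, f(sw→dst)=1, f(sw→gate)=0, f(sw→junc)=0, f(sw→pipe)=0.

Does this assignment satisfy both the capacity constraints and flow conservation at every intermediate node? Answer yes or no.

No

Capacity violated on S→junc: flow 10 > capacity 9.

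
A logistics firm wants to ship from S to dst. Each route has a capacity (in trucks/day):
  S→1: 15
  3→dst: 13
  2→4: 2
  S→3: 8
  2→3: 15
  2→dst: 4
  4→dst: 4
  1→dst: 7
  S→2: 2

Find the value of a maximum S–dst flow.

Augment S→2→dst: bottleneck 2. Total 2.
Augment S→3→dst: bottleneck 8. Total 10.
Augment S→1→dst: bottleneck 7. Total 17.
No augmenting path remains in the residual graph.

17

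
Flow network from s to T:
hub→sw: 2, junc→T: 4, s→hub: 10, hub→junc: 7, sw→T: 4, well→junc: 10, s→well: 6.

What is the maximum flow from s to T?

6

Augment s→well→junc→T: bottleneck 4. Total 4.
Augment s→hub→sw→T: bottleneck 2. Total 6.
No augmenting path remains in the residual graph.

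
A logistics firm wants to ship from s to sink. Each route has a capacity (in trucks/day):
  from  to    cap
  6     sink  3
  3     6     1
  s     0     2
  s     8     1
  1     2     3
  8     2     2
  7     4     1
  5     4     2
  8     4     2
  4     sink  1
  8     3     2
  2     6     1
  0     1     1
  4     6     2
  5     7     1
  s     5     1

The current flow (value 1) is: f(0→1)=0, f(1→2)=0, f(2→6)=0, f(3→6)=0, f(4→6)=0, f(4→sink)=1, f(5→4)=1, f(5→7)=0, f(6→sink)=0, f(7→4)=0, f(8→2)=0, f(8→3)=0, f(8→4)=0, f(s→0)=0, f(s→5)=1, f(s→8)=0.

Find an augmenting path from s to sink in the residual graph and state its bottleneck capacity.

s→8→3→6→sink, bottleneck 1

Residual along s→8→3→6→sink: s→8: 1, 8→3: 2, 3→6: 1, 6→sink: 3.
Bottleneck = min = 1.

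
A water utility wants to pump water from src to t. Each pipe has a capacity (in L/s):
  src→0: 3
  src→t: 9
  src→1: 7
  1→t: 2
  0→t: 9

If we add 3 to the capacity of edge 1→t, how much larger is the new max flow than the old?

3

Original max flow = 14.
After raising cap(1→t), augmenting paths through that edge carry 3 more units.
New max flow = 17. Increase = 3.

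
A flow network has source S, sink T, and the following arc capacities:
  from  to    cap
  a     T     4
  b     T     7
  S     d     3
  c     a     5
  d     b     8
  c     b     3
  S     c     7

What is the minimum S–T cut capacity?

10

Max flow = 10 (via 3 augmenting paths).
In the residual at optimum, the set reachable from S is {S}.
Cut edges: S->c (cap 7), S->d (cap 3). Sum = 10.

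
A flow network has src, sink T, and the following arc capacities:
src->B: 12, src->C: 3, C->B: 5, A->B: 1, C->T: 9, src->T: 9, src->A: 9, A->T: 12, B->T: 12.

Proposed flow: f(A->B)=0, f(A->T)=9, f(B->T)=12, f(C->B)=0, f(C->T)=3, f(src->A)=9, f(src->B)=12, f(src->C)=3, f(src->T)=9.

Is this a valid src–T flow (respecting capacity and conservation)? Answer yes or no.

Yes

Every edge has 0 ≤ f(e) ≤ cap(e).
At each intermediate node, inflow equals outflow.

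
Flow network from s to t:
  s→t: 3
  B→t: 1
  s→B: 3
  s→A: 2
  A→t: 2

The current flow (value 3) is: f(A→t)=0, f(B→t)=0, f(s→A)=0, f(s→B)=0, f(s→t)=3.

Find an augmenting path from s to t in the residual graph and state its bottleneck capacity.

Residual along s→A→t: s→A: 2, A→t: 2.
Bottleneck = min = 2.

s→A→t, bottleneck 2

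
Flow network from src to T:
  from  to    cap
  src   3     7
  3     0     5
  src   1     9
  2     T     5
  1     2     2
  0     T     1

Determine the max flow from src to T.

3

Augment src->3->0->T: bottleneck 1. Total 1.
Augment src->1->2->T: bottleneck 2. Total 3.
No augmenting path remains in the residual graph.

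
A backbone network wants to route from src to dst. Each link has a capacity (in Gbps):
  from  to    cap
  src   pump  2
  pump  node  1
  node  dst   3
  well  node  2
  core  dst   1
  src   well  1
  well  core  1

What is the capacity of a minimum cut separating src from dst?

Max flow = 2 (via 2 augmenting paths).
In the residual at optimum, the set reachable from src is {pump, src}.
Cut edges: src->well (cap 1), pump->node (cap 1). Sum = 2.

2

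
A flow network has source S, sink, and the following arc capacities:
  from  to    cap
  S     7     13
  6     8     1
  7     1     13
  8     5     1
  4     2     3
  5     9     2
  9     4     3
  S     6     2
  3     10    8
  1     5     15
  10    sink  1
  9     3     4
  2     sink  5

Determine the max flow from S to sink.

2

Augment S->6->8->5->9->3->10->sink: bottleneck 1. Total 1.
Augment S->7->1->5->9->4->2->sink: bottleneck 1. Total 2.
No augmenting path remains in the residual graph.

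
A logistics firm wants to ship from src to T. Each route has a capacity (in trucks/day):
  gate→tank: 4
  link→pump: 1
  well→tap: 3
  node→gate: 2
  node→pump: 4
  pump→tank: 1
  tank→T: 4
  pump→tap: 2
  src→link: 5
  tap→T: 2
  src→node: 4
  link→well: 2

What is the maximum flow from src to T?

5

Augment src→link→well→tap→T: bottleneck 2. Total 2.
Augment src→link→pump→tank→T: bottleneck 1. Total 3.
Augment src→node→gate→tank→T: bottleneck 2. Total 5.
No augmenting path remains in the residual graph.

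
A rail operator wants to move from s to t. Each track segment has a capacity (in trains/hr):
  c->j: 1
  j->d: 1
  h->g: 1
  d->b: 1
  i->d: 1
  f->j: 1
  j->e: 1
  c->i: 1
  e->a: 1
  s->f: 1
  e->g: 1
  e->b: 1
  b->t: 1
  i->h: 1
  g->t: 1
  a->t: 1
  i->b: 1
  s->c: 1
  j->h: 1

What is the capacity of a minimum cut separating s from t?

2

Max flow = 2 (via 2 augmenting paths).
In the residual at optimum, the set reachable from s is {s}.
Cut edges: s->f (cap 1), s->c (cap 1). Sum = 2.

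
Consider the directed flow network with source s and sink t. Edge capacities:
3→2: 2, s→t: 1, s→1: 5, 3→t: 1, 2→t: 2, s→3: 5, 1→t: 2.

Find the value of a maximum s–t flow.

6

Augment s→t: bottleneck 1. Total 1.
Augment s→3→t: bottleneck 1. Total 2.
Augment s→1→t: bottleneck 2. Total 4.
Augment s→3→2→t: bottleneck 2. Total 6.
No augmenting path remains in the residual graph.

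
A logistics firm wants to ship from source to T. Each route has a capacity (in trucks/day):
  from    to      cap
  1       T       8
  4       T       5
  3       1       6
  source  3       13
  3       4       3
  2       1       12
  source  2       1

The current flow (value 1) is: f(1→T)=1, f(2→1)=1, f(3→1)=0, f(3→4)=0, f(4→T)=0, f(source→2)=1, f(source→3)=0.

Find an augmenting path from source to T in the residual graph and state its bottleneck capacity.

Residual along source→3→1→T: source→3: 13, 3→1: 6, 1→T: 7.
Bottleneck = min = 6.

source→3→1→T, bottleneck 6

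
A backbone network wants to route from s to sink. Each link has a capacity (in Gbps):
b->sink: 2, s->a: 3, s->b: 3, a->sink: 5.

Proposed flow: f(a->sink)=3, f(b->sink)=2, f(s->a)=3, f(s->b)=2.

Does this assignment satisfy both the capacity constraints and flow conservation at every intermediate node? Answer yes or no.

Yes

Every edge has 0 ≤ f(e) ≤ cap(e).
At each intermediate node, inflow equals outflow.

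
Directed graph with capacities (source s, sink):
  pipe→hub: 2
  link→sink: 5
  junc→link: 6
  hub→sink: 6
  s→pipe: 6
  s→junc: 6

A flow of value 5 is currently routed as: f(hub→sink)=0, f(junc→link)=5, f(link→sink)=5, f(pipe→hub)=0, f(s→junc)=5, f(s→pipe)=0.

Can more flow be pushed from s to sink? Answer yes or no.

Yes

Residual path s→pipe→hub→sink has bottleneck 2 > 0.
Pushing 2 along it raises the flow to 7, so the given flow is not maximum.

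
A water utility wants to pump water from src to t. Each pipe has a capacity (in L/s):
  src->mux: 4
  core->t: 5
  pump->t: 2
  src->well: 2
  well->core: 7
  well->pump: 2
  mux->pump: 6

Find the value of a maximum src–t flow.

Augment src->mux->pump->t: bottleneck 2. Total 2.
Augment src->well->core->t: bottleneck 2. Total 4.
No augmenting path remains in the residual graph.

4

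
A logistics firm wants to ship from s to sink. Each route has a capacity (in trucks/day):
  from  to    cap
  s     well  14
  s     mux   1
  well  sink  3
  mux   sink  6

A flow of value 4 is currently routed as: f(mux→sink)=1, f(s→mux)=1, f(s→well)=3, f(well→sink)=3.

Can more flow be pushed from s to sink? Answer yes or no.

No

Residual reachable from s: {s, well}; sink is not reachable.
Saturated cut: s→mux, well→sink with total capacity 4 = current flow value. Flow is maximum.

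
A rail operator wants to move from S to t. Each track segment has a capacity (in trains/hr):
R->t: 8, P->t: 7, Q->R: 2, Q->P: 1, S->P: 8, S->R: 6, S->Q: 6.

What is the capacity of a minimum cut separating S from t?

15

Max flow = 15 (via 3 augmenting paths).
In the residual at optimum, the set reachable from S is {P, Q, S}.
Cut edges: S->R (cap 6), Q->R (cap 2), P->t (cap 7). Sum = 15.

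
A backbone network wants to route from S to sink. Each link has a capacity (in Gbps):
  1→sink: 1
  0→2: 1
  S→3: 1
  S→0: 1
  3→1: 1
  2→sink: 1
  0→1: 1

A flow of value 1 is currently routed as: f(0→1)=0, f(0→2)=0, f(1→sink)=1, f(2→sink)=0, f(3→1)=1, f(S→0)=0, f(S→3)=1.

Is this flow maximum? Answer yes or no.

Residual path S→0→2→sink has bottleneck 1 > 0.
Pushing 1 along it raises the flow to 2, so the given flow is not maximum.

No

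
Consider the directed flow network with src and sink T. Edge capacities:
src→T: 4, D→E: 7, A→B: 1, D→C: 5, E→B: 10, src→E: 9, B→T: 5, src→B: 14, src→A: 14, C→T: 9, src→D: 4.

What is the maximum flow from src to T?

Augment src→T: bottleneck 4. Total 4.
Augment src→B→T: bottleneck 5. Total 9.
Augment src→D→C→T: bottleneck 4. Total 13.
No augmenting path remains in the residual graph.

13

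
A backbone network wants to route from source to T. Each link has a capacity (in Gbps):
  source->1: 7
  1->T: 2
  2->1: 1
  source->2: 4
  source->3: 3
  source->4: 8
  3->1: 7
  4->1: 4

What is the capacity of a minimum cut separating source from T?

Max flow = 2 (via 1 augmenting path).
In the residual at optimum, the set reachable from source is {1, 2, 3, 4, source}.
Cut edges: 1->T (cap 2). Sum = 2.

2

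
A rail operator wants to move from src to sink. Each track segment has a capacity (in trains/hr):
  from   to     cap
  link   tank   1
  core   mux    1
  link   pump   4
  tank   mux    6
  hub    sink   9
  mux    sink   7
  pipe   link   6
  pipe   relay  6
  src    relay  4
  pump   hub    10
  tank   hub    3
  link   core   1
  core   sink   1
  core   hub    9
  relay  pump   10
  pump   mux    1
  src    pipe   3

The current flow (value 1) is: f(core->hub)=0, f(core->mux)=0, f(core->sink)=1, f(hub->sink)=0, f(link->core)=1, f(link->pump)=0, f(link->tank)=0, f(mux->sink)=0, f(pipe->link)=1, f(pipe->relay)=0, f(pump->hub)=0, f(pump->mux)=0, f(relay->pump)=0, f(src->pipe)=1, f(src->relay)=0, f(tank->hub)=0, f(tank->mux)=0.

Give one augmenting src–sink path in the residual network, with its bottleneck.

src->relay->pump->mux->sink, bottleneck 1

Residual along src->relay->pump->mux->sink: src->relay: 4, relay->pump: 10, pump->mux: 1, mux->sink: 7.
Bottleneck = min = 1.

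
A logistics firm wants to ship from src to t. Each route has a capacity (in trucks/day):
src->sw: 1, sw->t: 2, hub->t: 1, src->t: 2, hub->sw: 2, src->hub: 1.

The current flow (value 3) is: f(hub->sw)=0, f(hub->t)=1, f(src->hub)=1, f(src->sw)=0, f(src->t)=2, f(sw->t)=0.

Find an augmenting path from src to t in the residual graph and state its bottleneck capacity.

Residual along src->sw->t: src->sw: 1, sw->t: 2.
Bottleneck = min = 1.

src->sw->t, bottleneck 1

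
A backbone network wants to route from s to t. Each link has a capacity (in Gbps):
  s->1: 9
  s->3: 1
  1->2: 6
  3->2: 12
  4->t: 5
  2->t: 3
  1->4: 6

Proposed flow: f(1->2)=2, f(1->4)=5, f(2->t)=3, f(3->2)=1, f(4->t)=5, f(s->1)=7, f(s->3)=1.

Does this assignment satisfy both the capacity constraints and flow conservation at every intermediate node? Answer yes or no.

Every edge has 0 ≤ f(e) ≤ cap(e).
At each intermediate node, inflow equals outflow.

Yes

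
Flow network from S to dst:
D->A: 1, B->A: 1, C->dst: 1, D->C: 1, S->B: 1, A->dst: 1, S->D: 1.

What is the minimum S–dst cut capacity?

Max flow = 2 (via 2 augmenting paths).
In the residual at optimum, the set reachable from S is {S}.
Cut edges: S->D (cap 1), S->B (cap 1). Sum = 2.

2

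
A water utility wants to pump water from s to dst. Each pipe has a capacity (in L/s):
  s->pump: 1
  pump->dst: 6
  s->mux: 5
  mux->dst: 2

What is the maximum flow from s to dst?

Augment s->pump->dst: bottleneck 1. Total 1.
Augment s->mux->dst: bottleneck 2. Total 3.
No augmenting path remains in the residual graph.

3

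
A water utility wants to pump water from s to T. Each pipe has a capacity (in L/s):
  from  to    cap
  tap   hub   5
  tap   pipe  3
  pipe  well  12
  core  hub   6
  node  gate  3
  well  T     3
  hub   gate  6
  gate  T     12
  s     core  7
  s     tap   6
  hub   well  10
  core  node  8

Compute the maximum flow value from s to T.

Augment s→core→node→gate→T: bottleneck 3. Total 3.
Augment s→core→hub→gate→T: bottleneck 4. Total 7.
Augment s→tap→hub→gate→T: bottleneck 2. Total 9.
Augment s→tap→hub→well→T: bottleneck 3. Total 12.
No augmenting path remains in the residual graph.

12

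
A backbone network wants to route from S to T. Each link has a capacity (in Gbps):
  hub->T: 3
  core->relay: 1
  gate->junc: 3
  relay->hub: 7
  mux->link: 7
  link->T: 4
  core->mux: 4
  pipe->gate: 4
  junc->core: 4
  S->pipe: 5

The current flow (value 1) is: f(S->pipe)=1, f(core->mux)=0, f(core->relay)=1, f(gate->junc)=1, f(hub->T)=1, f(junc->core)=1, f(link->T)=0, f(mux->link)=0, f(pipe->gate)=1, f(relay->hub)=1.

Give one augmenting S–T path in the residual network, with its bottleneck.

Residual along S->pipe->gate->junc->core->mux->link->T: S->pipe: 4, pipe->gate: 3, gate->junc: 2, junc->core: 3, core->mux: 4, mux->link: 7, link->T: 4.
Bottleneck = min = 2.

S->pipe->gate->junc->core->mux->link->T, bottleneck 2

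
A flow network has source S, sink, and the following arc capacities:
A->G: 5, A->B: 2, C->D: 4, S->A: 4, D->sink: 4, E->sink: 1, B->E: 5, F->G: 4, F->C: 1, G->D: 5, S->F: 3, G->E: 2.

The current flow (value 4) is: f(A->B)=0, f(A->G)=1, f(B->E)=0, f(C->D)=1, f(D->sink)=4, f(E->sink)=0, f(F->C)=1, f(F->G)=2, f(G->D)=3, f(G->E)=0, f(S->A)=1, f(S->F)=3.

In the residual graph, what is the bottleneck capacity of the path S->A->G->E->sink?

Residual capacities along the path: S->A: 3, A->G: 4, G->E: 2, E->sink: 1.
Minimum is 1.

1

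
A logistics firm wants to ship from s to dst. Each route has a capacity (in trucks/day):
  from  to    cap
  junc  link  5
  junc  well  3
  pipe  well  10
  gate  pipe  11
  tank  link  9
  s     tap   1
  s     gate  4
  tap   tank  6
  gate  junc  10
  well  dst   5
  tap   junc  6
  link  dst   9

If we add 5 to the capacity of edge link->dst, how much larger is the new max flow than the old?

0

Original max flow = 5.
Edge link->dst does not cross the min cut (source side {s}), so extra capacity there cannot help.
New max flow = 5. Increase = 0.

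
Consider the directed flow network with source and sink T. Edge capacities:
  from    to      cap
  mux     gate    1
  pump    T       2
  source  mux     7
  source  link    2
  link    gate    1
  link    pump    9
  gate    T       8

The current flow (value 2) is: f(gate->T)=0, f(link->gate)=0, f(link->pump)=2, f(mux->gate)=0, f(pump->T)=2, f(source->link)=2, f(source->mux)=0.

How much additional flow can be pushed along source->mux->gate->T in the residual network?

Residual capacities along the path: source->mux: 7, mux->gate: 1, gate->T: 8.
Minimum is 1.

1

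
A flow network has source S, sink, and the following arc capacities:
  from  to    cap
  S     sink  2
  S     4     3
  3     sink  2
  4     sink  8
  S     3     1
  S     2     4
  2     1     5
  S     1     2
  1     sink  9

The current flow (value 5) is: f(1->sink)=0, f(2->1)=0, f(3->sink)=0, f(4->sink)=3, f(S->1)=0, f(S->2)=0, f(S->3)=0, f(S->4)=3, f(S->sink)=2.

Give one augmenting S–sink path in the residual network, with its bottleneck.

Residual along S->1->sink: S->1: 2, 1->sink: 9.
Bottleneck = min = 2.

S->1->sink, bottleneck 2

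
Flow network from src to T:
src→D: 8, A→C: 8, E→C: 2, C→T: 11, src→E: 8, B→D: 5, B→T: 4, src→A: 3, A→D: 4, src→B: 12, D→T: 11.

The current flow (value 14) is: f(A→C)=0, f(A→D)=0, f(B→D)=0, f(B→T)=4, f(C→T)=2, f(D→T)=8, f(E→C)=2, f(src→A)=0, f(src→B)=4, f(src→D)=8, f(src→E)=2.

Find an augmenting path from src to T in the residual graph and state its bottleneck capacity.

src→B→D→T, bottleneck 3

Residual along src→B→D→T: src→B: 8, B→D: 5, D→T: 3.
Bottleneck = min = 3.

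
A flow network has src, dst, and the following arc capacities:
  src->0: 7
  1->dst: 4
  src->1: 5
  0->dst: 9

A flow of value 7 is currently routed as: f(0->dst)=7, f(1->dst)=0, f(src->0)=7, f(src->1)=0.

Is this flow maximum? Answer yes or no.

Residual path src->1->dst has bottleneck 4 > 0.
Pushing 4 along it raises the flow to 11, so the given flow is not maximum.

No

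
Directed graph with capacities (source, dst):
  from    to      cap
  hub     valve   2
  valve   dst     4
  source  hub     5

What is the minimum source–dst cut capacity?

2

Max flow = 2 (via 1 augmenting path).
In the residual at optimum, the set reachable from source is {hub, source}.
Cut edges: hub→valve (cap 2). Sum = 2.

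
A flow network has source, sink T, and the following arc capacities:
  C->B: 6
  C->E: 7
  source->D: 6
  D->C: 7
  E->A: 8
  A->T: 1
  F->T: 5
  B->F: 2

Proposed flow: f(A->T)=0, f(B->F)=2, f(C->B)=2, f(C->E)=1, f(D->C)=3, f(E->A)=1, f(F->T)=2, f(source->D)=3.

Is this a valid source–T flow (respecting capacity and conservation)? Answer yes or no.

No

Conservation fails at A: inflow 1 ≠ outflow 0.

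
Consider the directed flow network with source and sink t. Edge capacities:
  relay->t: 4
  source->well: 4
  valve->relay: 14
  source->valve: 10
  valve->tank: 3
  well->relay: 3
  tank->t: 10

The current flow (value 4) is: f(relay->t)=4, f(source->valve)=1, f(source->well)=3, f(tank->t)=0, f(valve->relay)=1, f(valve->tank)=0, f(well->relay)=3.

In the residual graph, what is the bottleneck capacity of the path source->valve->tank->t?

3

Residual capacities along the path: source->valve: 9, valve->tank: 3, tank->t: 10.
Minimum is 3.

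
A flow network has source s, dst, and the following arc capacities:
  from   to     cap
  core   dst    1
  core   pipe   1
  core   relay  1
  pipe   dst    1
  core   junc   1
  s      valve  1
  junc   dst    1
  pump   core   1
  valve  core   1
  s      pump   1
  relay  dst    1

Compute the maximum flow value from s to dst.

Augment s->valve->core->dst: bottleneck 1. Total 1.
Augment s->pump->core->relay->dst: bottleneck 1. Total 2.
No augmenting path remains in the residual graph.

2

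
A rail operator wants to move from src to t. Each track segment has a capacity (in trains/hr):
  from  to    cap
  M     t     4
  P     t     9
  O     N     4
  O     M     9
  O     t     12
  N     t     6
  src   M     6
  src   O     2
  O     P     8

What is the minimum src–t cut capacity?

Max flow = 6 (via 2 augmenting paths).
In the residual at optimum, the set reachable from src is {M, src}.
Cut edges: src->O (cap 2), M->t (cap 4). Sum = 6.

6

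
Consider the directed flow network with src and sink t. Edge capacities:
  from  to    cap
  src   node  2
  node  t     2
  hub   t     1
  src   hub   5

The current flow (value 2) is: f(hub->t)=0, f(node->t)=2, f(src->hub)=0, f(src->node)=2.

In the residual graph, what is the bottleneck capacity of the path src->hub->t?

1

Residual capacities along the path: src->hub: 5, hub->t: 1.
Minimum is 1.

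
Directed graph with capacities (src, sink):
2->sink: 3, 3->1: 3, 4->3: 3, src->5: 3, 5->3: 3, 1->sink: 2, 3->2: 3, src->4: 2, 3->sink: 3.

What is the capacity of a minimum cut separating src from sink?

Max flow = 5 (via 3 augmenting paths).
In the residual at optimum, the set reachable from src is {src}.
Cut edges: src->4 (cap 2), src->5 (cap 3). Sum = 5.

5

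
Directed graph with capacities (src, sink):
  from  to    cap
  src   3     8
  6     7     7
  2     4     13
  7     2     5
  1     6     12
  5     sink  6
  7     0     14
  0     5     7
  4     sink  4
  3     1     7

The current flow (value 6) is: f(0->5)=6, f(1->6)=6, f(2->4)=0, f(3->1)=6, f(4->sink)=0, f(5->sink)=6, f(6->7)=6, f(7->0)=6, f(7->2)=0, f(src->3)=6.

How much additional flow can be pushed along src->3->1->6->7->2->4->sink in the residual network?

Residual capacities along the path: src->3: 2, 3->1: 1, 1->6: 6, 6->7: 1, 7->2: 5, 2->4: 13, 4->sink: 4.
Minimum is 1.

1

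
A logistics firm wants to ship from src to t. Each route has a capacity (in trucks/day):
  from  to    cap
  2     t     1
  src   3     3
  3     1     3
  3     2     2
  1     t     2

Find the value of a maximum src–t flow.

3

Augment src->3->2->t: bottleneck 1. Total 1.
Augment src->3->1->t: bottleneck 2. Total 3.
No augmenting path remains in the residual graph.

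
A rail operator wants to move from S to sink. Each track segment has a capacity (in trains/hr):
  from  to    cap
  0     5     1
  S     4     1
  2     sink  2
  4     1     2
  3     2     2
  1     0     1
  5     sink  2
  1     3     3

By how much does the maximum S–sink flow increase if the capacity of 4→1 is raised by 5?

Original max flow = 1.
Edge 4→1 does not cross the min cut (source side {S}), so extra capacity there cannot help.
New max flow = 1. Increase = 0.

0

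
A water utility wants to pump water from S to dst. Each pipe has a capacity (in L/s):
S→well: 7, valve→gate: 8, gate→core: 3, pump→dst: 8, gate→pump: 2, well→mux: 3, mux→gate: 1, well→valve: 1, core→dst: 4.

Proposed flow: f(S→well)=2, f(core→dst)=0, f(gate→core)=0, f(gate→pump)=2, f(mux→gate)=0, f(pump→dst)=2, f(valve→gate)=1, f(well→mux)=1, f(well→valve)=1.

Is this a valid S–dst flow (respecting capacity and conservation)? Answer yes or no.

Conservation fails at mux: inflow 1 ≠ outflow 0.

No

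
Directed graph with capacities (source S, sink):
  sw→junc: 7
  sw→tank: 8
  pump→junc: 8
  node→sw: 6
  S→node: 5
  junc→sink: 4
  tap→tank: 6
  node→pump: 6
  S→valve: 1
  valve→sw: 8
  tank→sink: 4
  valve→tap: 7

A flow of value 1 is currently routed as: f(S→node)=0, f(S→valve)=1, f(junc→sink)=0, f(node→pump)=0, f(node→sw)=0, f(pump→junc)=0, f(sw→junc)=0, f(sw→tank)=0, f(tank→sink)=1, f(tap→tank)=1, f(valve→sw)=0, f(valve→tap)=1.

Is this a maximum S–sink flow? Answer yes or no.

No

Residual path S→node→sw→tank→sink has bottleneck 3 > 0.
Pushing 3 along it raises the flow to 4, so the given flow is not maximum.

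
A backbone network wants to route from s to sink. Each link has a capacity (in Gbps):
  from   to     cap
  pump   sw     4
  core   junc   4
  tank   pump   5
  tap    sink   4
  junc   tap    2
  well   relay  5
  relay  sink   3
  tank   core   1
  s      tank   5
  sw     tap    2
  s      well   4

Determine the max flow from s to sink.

Augment s->well->relay->sink: bottleneck 3. Total 3.
Augment s->tank->core->junc->tap->sink: bottleneck 1. Total 4.
Augment s->tank->pump->sw->tap->sink: bottleneck 2. Total 6.
No augmenting path remains in the residual graph.

6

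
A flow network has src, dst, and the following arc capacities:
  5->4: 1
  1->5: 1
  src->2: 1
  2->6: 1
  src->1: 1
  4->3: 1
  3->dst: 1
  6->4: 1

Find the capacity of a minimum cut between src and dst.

Max flow = 1 (via 1 augmenting path).
In the residual at optimum, the set reachable from src is {1, 2, 4, 5, 6, src}.
Cut edges: 4->3 (cap 1). Sum = 1.

1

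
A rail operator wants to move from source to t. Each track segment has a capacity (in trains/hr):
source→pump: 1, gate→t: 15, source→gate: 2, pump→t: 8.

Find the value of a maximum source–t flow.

3

Augment source→gate→t: bottleneck 2. Total 2.
Augment source→pump→t: bottleneck 1. Total 3.
No augmenting path remains in the residual graph.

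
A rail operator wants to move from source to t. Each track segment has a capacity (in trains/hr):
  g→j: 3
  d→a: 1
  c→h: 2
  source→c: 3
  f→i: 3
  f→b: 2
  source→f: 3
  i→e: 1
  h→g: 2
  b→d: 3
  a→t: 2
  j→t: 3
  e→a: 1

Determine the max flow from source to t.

Augment source→f→i→e→a→t: bottleneck 1. Total 1.
Augment source→f→b→d→a→t: bottleneck 1. Total 2.
Augment source→c→h→g→j→t: bottleneck 2. Total 4.
No augmenting path remains in the residual graph.

4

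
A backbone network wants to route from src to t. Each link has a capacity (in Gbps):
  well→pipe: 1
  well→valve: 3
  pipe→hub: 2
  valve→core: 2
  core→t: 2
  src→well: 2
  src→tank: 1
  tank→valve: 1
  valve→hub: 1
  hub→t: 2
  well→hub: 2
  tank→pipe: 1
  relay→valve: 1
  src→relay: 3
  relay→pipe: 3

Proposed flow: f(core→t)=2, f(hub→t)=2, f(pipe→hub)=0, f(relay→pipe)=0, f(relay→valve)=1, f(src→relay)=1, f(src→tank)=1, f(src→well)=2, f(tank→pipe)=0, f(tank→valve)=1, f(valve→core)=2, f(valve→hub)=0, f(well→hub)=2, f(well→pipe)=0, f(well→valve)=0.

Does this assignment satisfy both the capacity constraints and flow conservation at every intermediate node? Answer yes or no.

Every edge has 0 ≤ f(e) ≤ cap(e).
At each intermediate node, inflow equals outflow.

Yes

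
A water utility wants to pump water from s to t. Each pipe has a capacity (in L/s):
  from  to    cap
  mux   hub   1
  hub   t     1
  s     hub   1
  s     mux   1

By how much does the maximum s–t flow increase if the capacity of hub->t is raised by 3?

1

Original max flow = 1.
After raising cap(hub->t), augmenting paths through that edge carry 1 more unit.
New max flow = 2. Increase = 1.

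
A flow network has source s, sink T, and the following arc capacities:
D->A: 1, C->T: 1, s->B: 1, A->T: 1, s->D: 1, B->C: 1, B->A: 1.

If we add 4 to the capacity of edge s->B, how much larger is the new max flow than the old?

Original max flow = 2.
Even with extra capacity on s->B, another cut of capacity 2 remains binding.
New max flow = 2. Increase = 0.

0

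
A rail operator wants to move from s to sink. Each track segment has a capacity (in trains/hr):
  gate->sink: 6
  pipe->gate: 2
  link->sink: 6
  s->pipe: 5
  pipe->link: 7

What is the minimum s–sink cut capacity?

Max flow = 5 (via 1 augmenting path).
In the residual at optimum, the set reachable from s is {s}.
Cut edges: s->pipe (cap 5). Sum = 5.

5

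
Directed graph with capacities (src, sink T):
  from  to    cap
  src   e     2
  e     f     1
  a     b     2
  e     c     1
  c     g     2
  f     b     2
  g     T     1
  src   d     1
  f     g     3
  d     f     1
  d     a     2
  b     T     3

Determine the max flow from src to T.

3

Augment src->e->c->g->T: bottleneck 1. Total 1.
Augment src->e->f->b->T: bottleneck 1. Total 2.
Augment src->d->f->b->T: bottleneck 1. Total 3.
No augmenting path remains in the residual graph.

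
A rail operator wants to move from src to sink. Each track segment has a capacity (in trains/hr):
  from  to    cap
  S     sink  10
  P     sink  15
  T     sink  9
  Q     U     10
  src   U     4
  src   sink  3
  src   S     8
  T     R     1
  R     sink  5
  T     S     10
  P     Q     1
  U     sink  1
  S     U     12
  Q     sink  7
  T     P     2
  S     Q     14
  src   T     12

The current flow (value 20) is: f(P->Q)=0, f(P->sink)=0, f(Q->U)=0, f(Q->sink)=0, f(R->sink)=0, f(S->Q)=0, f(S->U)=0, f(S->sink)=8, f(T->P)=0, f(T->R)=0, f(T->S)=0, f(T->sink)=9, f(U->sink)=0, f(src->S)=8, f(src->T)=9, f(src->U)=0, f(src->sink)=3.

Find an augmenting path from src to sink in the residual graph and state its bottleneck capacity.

Residual along src->U->sink: src->U: 4, U->sink: 1.
Bottleneck = min = 1.

src->U->sink, bottleneck 1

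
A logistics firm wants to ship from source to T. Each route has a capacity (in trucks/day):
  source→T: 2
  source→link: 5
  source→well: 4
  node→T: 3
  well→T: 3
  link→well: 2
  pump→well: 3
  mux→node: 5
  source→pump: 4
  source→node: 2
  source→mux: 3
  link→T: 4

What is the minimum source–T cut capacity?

12

Max flow = 12 (via 5 augmenting paths).
In the residual at optimum, the set reachable from source is {link, mux, node, pump, source, well}.
Cut edges: source→T (cap 2), link→T (cap 4), well→T (cap 3), node→T (cap 3). Sum = 12.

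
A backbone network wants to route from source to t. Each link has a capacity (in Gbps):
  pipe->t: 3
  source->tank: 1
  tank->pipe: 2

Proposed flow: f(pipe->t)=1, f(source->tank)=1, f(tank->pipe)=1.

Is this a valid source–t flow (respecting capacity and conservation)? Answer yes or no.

Yes

Every edge has 0 ≤ f(e) ≤ cap(e).
At each intermediate node, inflow equals outflow.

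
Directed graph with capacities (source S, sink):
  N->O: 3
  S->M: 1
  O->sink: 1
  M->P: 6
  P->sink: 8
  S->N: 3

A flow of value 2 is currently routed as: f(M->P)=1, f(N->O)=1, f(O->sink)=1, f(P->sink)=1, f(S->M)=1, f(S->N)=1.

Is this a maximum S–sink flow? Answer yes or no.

Residual reachable from S: {N, O, S}; sink is not reachable.
Saturated cut: S->M, O->sink with total capacity 2 = current flow value. Flow is maximum.

Yes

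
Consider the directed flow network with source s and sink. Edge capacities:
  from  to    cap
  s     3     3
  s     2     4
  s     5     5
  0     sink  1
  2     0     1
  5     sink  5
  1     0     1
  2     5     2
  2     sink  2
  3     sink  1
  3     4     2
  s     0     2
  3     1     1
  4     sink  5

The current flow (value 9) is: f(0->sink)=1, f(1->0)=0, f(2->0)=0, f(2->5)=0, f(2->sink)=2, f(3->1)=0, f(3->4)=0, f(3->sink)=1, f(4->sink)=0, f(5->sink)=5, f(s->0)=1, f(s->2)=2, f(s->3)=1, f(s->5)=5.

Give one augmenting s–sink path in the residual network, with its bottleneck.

s->3->4->sink, bottleneck 2

Residual along s->3->4->sink: s->3: 2, 3->4: 2, 4->sink: 5.
Bottleneck = min = 2.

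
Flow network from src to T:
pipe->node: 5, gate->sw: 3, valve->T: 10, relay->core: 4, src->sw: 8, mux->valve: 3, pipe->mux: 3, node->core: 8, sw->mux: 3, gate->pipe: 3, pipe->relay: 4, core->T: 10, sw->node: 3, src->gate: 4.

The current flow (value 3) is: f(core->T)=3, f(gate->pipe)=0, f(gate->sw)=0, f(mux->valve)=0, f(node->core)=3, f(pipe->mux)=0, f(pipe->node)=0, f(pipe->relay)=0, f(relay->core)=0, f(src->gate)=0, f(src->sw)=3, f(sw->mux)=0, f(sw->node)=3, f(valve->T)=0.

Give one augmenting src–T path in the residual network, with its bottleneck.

src->sw->mux->valve->T, bottleneck 3

Residual along src->sw->mux->valve->T: src->sw: 5, sw->mux: 3, mux->valve: 3, valve->T: 10.
Bottleneck = min = 3.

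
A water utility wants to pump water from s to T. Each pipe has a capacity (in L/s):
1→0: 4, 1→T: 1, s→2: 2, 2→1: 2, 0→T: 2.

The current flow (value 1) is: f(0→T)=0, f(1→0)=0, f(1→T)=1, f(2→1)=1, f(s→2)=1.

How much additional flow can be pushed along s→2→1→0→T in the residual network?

1

Residual capacities along the path: s→2: 1, 2→1: 1, 1→0: 4, 0→T: 2.
Minimum is 1.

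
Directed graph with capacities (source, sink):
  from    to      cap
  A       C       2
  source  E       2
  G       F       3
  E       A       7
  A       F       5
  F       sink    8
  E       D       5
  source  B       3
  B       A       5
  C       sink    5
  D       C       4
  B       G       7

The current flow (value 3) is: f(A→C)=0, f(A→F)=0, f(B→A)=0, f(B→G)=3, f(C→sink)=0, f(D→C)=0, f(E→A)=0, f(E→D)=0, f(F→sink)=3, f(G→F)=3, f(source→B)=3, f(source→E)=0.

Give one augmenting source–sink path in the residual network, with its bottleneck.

source→E→A→F→sink, bottleneck 2

Residual along source→E→A→F→sink: source→E: 2, E→A: 7, A→F: 5, F→sink: 5.
Bottleneck = min = 2.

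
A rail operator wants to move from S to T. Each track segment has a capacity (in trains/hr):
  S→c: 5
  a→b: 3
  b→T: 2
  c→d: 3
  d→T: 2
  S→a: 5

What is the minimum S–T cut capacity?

Max flow = 4 (via 2 augmenting paths).
In the residual at optimum, the set reachable from S is {S, a, b, c, d}.
Cut edges: b→T (cap 2), d→T (cap 2). Sum = 4.

4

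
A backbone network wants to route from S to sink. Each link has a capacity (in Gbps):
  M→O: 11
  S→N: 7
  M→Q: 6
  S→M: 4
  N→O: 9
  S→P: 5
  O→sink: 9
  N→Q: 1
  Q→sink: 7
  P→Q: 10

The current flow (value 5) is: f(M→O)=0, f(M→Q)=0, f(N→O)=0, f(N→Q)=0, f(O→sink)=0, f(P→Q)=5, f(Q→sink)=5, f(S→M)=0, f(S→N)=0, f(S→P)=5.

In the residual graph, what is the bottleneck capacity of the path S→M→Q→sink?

Residual capacities along the path: S→M: 4, M→Q: 6, Q→sink: 2.
Minimum is 2.

2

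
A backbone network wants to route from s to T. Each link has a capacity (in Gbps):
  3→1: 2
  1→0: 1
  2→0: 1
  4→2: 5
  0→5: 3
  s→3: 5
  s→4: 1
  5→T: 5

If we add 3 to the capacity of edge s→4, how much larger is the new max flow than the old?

0

Original max flow = 2.
Even with extra capacity on s→4, another cut of capacity 2 remains binding.
New max flow = 2. Increase = 0.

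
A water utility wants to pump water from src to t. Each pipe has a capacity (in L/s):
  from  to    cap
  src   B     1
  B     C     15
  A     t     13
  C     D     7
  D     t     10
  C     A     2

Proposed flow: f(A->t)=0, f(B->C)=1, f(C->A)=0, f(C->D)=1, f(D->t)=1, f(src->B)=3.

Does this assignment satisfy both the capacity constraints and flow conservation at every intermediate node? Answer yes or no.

Capacity violated on src->B: flow 3 > capacity 1.

No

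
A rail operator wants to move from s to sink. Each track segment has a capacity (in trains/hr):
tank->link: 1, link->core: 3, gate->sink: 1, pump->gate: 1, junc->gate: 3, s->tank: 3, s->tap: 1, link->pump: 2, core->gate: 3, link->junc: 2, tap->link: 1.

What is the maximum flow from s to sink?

Augment s->tank->link->pump->gate->sink: bottleneck 1. Total 1.
No augmenting path remains in the residual graph.

1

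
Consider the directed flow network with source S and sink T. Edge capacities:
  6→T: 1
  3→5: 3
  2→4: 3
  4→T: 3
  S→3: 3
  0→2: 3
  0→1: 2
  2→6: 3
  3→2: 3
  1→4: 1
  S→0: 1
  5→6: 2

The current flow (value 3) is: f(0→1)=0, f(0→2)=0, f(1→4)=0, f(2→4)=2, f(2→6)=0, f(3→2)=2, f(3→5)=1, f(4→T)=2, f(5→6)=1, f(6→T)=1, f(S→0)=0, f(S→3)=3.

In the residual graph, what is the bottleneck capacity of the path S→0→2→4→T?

Residual capacities along the path: S→0: 1, 0→2: 3, 2→4: 1, 4→T: 1.
Minimum is 1.

1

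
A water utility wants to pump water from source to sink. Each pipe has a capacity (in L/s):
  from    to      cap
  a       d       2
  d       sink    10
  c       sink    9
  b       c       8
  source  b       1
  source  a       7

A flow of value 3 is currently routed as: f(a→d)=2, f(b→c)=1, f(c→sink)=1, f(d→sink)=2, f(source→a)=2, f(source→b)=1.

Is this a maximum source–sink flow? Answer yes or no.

Yes

Residual reachable from source: {a, source}; sink is not reachable.
Saturated cut: a→d, source→b with total capacity 3 = current flow value. Flow is maximum.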